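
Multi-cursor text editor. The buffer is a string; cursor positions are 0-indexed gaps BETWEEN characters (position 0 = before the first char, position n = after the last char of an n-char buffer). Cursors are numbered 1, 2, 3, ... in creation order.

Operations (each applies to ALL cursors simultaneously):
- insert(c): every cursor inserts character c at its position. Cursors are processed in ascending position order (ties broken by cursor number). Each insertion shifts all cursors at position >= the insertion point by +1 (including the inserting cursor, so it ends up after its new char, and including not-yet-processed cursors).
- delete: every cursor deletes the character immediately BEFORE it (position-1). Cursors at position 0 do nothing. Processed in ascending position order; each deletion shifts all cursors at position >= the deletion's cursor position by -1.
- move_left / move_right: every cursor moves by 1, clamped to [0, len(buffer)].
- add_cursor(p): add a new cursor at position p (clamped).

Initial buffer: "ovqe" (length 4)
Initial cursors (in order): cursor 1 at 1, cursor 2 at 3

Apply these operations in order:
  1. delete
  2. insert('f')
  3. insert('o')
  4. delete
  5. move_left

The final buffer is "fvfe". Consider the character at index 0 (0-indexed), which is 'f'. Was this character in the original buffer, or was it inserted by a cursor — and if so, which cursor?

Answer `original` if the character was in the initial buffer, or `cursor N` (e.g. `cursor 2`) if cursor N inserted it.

Answer: cursor 1

Derivation:
After op 1 (delete): buffer="ve" (len 2), cursors c1@0 c2@1, authorship ..
After op 2 (insert('f')): buffer="fvfe" (len 4), cursors c1@1 c2@3, authorship 1.2.
After op 3 (insert('o')): buffer="fovfoe" (len 6), cursors c1@2 c2@5, authorship 11.22.
After op 4 (delete): buffer="fvfe" (len 4), cursors c1@1 c2@3, authorship 1.2.
After op 5 (move_left): buffer="fvfe" (len 4), cursors c1@0 c2@2, authorship 1.2.
Authorship (.=original, N=cursor N): 1 . 2 .
Index 0: author = 1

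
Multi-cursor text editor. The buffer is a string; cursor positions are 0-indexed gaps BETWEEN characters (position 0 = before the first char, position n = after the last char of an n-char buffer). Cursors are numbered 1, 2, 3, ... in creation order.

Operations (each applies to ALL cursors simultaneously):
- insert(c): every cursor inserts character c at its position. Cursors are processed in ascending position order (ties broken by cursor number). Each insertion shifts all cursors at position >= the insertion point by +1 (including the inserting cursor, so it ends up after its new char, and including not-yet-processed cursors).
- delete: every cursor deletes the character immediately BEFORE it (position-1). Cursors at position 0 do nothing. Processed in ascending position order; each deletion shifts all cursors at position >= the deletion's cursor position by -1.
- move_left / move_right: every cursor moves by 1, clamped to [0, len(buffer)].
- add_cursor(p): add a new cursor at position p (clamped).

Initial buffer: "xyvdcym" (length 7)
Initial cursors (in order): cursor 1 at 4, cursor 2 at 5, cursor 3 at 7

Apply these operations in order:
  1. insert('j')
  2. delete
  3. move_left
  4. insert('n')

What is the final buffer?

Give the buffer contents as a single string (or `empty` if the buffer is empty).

After op 1 (insert('j')): buffer="xyvdjcjymj" (len 10), cursors c1@5 c2@7 c3@10, authorship ....1.2..3
After op 2 (delete): buffer="xyvdcym" (len 7), cursors c1@4 c2@5 c3@7, authorship .......
After op 3 (move_left): buffer="xyvdcym" (len 7), cursors c1@3 c2@4 c3@6, authorship .......
After op 4 (insert('n')): buffer="xyvndncynm" (len 10), cursors c1@4 c2@6 c3@9, authorship ...1.2..3.

Answer: xyvndncynm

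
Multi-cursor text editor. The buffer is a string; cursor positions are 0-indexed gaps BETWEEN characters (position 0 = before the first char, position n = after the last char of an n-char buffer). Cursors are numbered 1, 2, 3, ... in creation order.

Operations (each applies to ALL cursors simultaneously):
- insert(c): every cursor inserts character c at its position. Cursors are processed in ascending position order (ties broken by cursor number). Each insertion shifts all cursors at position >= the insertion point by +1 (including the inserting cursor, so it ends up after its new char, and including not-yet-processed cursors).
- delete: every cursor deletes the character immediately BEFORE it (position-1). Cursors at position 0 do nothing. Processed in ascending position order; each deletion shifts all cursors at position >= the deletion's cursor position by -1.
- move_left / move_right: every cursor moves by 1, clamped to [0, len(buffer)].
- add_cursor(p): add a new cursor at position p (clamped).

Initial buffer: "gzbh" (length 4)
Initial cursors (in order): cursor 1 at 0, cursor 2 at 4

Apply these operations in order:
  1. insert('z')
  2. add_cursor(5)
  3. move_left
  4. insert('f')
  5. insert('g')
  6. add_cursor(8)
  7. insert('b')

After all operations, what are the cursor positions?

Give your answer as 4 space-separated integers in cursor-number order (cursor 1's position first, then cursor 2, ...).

After op 1 (insert('z')): buffer="zgzbhz" (len 6), cursors c1@1 c2@6, authorship 1....2
After op 2 (add_cursor(5)): buffer="zgzbhz" (len 6), cursors c1@1 c3@5 c2@6, authorship 1....2
After op 3 (move_left): buffer="zgzbhz" (len 6), cursors c1@0 c3@4 c2@5, authorship 1....2
After op 4 (insert('f')): buffer="fzgzbfhfz" (len 9), cursors c1@1 c3@6 c2@8, authorship 11...3.22
After op 5 (insert('g')): buffer="fgzgzbfghfgz" (len 12), cursors c1@2 c3@8 c2@11, authorship 111...33.222
After op 6 (add_cursor(8)): buffer="fgzgzbfghfgz" (len 12), cursors c1@2 c3@8 c4@8 c2@11, authorship 111...33.222
After op 7 (insert('b')): buffer="fgbzgzbfgbbhfgbz" (len 16), cursors c1@3 c3@11 c4@11 c2@15, authorship 1111...3334.2222

Answer: 3 15 11 11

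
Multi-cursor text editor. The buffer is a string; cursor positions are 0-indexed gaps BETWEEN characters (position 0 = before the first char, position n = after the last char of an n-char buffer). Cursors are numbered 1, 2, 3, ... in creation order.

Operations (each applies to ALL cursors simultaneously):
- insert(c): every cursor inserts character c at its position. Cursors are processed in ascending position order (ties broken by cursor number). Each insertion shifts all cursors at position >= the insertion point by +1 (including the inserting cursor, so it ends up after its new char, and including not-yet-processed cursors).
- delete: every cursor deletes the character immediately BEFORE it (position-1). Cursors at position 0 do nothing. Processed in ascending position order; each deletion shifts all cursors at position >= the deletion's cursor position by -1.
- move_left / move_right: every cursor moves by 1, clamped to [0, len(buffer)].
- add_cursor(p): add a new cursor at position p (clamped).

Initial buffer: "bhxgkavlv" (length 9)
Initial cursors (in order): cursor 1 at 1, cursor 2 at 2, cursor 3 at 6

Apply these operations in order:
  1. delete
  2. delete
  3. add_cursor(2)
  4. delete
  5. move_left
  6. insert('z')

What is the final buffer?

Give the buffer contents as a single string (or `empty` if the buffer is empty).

After op 1 (delete): buffer="xgkvlv" (len 6), cursors c1@0 c2@0 c3@3, authorship ......
After op 2 (delete): buffer="xgvlv" (len 5), cursors c1@0 c2@0 c3@2, authorship .....
After op 3 (add_cursor(2)): buffer="xgvlv" (len 5), cursors c1@0 c2@0 c3@2 c4@2, authorship .....
After op 4 (delete): buffer="vlv" (len 3), cursors c1@0 c2@0 c3@0 c4@0, authorship ...
After op 5 (move_left): buffer="vlv" (len 3), cursors c1@0 c2@0 c3@0 c4@0, authorship ...
After op 6 (insert('z')): buffer="zzzzvlv" (len 7), cursors c1@4 c2@4 c3@4 c4@4, authorship 1234...

Answer: zzzzvlv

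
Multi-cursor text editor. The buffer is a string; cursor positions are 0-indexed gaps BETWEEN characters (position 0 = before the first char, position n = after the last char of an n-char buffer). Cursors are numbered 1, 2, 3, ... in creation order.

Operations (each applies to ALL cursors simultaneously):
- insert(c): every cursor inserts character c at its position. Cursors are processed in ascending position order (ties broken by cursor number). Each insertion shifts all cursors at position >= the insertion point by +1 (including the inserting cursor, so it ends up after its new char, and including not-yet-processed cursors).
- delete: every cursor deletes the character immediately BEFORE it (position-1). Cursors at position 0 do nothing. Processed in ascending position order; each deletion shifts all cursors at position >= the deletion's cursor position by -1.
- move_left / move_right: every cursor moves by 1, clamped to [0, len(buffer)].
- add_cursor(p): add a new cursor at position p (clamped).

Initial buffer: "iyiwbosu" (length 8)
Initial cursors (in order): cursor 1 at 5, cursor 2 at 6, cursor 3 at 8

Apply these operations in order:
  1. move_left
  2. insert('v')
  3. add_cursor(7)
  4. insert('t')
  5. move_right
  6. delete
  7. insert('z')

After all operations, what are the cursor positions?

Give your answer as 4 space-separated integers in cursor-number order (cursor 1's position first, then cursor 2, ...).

Answer: 7 11 15 11

Derivation:
After op 1 (move_left): buffer="iyiwbosu" (len 8), cursors c1@4 c2@5 c3@7, authorship ........
After op 2 (insert('v')): buffer="iyiwvbvosvu" (len 11), cursors c1@5 c2@7 c3@10, authorship ....1.2..3.
After op 3 (add_cursor(7)): buffer="iyiwvbvosvu" (len 11), cursors c1@5 c2@7 c4@7 c3@10, authorship ....1.2..3.
After op 4 (insert('t')): buffer="iyiwvtbvttosvtu" (len 15), cursors c1@6 c2@10 c4@10 c3@14, authorship ....11.224..33.
After op 5 (move_right): buffer="iyiwvtbvttosvtu" (len 15), cursors c1@7 c2@11 c4@11 c3@15, authorship ....11.224..33.
After op 6 (delete): buffer="iyiwvtvtsvt" (len 11), cursors c1@6 c2@8 c4@8 c3@11, authorship ....1122.33
After op 7 (insert('z')): buffer="iyiwvtzvtzzsvtz" (len 15), cursors c1@7 c2@11 c4@11 c3@15, authorship ....1112224.333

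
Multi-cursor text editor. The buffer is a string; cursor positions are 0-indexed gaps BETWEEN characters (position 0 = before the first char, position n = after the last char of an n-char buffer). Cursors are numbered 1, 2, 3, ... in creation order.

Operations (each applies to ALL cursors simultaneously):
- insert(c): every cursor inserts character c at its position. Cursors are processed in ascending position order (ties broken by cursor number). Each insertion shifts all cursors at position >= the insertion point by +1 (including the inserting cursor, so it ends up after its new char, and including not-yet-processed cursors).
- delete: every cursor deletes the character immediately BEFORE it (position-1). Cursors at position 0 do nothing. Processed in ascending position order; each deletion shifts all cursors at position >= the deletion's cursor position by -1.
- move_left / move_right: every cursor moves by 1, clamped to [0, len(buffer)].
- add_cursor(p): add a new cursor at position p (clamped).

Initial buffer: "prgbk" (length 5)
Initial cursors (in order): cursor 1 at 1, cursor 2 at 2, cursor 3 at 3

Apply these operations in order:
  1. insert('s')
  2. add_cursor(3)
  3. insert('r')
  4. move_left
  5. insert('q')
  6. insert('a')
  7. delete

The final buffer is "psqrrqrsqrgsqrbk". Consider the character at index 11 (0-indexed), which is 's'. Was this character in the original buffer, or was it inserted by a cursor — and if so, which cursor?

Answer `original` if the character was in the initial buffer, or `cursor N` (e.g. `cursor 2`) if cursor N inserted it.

After op 1 (insert('s')): buffer="psrsgsbk" (len 8), cursors c1@2 c2@4 c3@6, authorship .1.2.3..
After op 2 (add_cursor(3)): buffer="psrsgsbk" (len 8), cursors c1@2 c4@3 c2@4 c3@6, authorship .1.2.3..
After op 3 (insert('r')): buffer="psrrrsrgsrbk" (len 12), cursors c1@3 c4@5 c2@7 c3@10, authorship .11.422.33..
After op 4 (move_left): buffer="psrrrsrgsrbk" (len 12), cursors c1@2 c4@4 c2@6 c3@9, authorship .11.422.33..
After op 5 (insert('q')): buffer="psqrrqrsqrgsqrbk" (len 16), cursors c1@3 c4@6 c2@9 c3@13, authorship .111.44222.333..
After op 6 (insert('a')): buffer="psqarrqarsqargsqarbk" (len 20), cursors c1@4 c4@8 c2@12 c3@17, authorship .1111.4442222.3333..
After op 7 (delete): buffer="psqrrqrsqrgsqrbk" (len 16), cursors c1@3 c4@6 c2@9 c3@13, authorship .111.44222.333..
Authorship (.=original, N=cursor N): . 1 1 1 . 4 4 2 2 2 . 3 3 3 . .
Index 11: author = 3

Answer: cursor 3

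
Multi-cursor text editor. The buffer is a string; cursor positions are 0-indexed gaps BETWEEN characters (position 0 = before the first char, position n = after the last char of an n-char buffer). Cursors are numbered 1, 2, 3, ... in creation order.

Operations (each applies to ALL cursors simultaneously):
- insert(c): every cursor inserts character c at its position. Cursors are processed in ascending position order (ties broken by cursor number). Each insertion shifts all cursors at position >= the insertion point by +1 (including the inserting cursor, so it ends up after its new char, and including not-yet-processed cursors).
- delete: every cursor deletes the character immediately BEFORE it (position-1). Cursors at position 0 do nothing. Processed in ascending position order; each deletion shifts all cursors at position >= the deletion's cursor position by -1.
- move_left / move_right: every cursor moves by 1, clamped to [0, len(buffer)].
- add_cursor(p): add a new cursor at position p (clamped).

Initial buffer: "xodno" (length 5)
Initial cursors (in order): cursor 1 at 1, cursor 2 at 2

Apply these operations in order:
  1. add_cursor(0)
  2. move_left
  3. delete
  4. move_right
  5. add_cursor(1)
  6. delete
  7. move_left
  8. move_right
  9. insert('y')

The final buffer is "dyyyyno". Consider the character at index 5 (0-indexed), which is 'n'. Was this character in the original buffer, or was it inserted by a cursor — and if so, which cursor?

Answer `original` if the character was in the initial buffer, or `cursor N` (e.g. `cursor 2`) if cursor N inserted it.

Answer: original

Derivation:
After op 1 (add_cursor(0)): buffer="xodno" (len 5), cursors c3@0 c1@1 c2@2, authorship .....
After op 2 (move_left): buffer="xodno" (len 5), cursors c1@0 c3@0 c2@1, authorship .....
After op 3 (delete): buffer="odno" (len 4), cursors c1@0 c2@0 c3@0, authorship ....
After op 4 (move_right): buffer="odno" (len 4), cursors c1@1 c2@1 c3@1, authorship ....
After op 5 (add_cursor(1)): buffer="odno" (len 4), cursors c1@1 c2@1 c3@1 c4@1, authorship ....
After op 6 (delete): buffer="dno" (len 3), cursors c1@0 c2@0 c3@0 c4@0, authorship ...
After op 7 (move_left): buffer="dno" (len 3), cursors c1@0 c2@0 c3@0 c4@0, authorship ...
After op 8 (move_right): buffer="dno" (len 3), cursors c1@1 c2@1 c3@1 c4@1, authorship ...
After op 9 (insert('y')): buffer="dyyyyno" (len 7), cursors c1@5 c2@5 c3@5 c4@5, authorship .1234..
Authorship (.=original, N=cursor N): . 1 2 3 4 . .
Index 5: author = original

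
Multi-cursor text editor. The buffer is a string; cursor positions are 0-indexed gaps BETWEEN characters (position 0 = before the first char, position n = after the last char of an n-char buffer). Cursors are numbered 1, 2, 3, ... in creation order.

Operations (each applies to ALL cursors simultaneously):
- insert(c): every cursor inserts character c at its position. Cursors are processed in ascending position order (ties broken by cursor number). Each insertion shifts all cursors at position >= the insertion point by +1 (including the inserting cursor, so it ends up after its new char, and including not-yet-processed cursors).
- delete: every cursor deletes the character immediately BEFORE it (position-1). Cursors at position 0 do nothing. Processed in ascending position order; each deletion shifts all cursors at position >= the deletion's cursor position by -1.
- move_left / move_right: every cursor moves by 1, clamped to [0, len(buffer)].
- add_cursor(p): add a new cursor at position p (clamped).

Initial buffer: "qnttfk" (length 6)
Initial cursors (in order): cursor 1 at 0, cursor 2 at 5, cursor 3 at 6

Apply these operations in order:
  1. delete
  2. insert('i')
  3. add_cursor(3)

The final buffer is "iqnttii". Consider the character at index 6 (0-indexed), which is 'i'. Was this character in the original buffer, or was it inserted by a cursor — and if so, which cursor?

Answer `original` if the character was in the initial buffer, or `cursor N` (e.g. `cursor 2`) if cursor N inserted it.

After op 1 (delete): buffer="qntt" (len 4), cursors c1@0 c2@4 c3@4, authorship ....
After op 2 (insert('i')): buffer="iqnttii" (len 7), cursors c1@1 c2@7 c3@7, authorship 1....23
After op 3 (add_cursor(3)): buffer="iqnttii" (len 7), cursors c1@1 c4@3 c2@7 c3@7, authorship 1....23
Authorship (.=original, N=cursor N): 1 . . . . 2 3
Index 6: author = 3

Answer: cursor 3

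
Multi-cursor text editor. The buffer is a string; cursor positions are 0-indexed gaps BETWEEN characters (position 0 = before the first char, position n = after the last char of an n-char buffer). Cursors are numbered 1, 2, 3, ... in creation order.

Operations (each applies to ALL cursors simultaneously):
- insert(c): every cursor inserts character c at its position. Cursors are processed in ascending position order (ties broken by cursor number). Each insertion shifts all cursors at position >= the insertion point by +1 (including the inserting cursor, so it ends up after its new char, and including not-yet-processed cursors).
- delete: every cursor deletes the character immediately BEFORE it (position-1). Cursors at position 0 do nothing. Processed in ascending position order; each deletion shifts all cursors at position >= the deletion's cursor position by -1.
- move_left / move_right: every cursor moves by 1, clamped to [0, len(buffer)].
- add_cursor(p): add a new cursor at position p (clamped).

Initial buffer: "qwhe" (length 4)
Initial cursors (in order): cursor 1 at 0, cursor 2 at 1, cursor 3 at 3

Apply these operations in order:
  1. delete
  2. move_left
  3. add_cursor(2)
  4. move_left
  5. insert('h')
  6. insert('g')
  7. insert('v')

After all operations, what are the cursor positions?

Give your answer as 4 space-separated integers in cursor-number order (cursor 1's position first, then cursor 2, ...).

Answer: 9 9 9 13

Derivation:
After op 1 (delete): buffer="we" (len 2), cursors c1@0 c2@0 c3@1, authorship ..
After op 2 (move_left): buffer="we" (len 2), cursors c1@0 c2@0 c3@0, authorship ..
After op 3 (add_cursor(2)): buffer="we" (len 2), cursors c1@0 c2@0 c3@0 c4@2, authorship ..
After op 4 (move_left): buffer="we" (len 2), cursors c1@0 c2@0 c3@0 c4@1, authorship ..
After op 5 (insert('h')): buffer="hhhwhe" (len 6), cursors c1@3 c2@3 c3@3 c4@5, authorship 123.4.
After op 6 (insert('g')): buffer="hhhgggwhge" (len 10), cursors c1@6 c2@6 c3@6 c4@9, authorship 123123.44.
After op 7 (insert('v')): buffer="hhhgggvvvwhgve" (len 14), cursors c1@9 c2@9 c3@9 c4@13, authorship 123123123.444.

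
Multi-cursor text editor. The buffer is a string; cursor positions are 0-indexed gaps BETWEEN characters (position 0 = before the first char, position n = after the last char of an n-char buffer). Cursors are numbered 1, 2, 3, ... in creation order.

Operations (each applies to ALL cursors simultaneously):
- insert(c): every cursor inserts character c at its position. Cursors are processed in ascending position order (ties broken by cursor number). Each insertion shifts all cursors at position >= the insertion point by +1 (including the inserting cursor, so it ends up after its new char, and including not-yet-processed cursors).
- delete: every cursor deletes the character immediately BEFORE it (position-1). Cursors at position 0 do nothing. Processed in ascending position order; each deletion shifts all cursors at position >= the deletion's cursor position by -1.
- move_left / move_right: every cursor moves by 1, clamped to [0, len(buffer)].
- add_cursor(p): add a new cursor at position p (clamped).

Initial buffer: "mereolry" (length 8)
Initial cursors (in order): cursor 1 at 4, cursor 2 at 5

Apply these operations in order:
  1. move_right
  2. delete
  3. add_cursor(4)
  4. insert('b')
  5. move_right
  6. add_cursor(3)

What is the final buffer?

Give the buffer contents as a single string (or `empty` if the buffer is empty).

After op 1 (move_right): buffer="mereolry" (len 8), cursors c1@5 c2@6, authorship ........
After op 2 (delete): buffer="merery" (len 6), cursors c1@4 c2@4, authorship ......
After op 3 (add_cursor(4)): buffer="merery" (len 6), cursors c1@4 c2@4 c3@4, authorship ......
After op 4 (insert('b')): buffer="merebbbry" (len 9), cursors c1@7 c2@7 c3@7, authorship ....123..
After op 5 (move_right): buffer="merebbbry" (len 9), cursors c1@8 c2@8 c3@8, authorship ....123..
After op 6 (add_cursor(3)): buffer="merebbbry" (len 9), cursors c4@3 c1@8 c2@8 c3@8, authorship ....123..

Answer: merebbbry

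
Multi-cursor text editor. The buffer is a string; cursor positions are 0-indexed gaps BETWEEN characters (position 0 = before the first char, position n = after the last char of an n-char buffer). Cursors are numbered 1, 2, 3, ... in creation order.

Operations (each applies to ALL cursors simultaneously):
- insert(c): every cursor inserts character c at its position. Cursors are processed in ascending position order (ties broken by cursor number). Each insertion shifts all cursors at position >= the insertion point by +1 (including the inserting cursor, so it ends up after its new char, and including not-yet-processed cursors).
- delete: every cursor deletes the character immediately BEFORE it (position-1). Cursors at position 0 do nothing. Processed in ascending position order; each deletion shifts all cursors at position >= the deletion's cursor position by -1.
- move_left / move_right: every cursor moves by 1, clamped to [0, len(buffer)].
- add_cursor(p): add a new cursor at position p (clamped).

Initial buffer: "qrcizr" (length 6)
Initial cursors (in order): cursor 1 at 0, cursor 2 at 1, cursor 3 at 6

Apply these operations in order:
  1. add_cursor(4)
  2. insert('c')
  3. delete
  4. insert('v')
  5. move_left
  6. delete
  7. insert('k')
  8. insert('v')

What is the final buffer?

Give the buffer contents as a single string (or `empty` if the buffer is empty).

Answer: kvvkvvrckvvzkvv

Derivation:
After op 1 (add_cursor(4)): buffer="qrcizr" (len 6), cursors c1@0 c2@1 c4@4 c3@6, authorship ......
After op 2 (insert('c')): buffer="cqcrciczrc" (len 10), cursors c1@1 c2@3 c4@7 c3@10, authorship 1.2...4..3
After op 3 (delete): buffer="qrcizr" (len 6), cursors c1@0 c2@1 c4@4 c3@6, authorship ......
After op 4 (insert('v')): buffer="vqvrcivzrv" (len 10), cursors c1@1 c2@3 c4@7 c3@10, authorship 1.2...4..3
After op 5 (move_left): buffer="vqvrcivzrv" (len 10), cursors c1@0 c2@2 c4@6 c3@9, authorship 1.2...4..3
After op 6 (delete): buffer="vvrcvzv" (len 7), cursors c1@0 c2@1 c4@4 c3@6, authorship 12..4.3
After op 7 (insert('k')): buffer="kvkvrckvzkv" (len 11), cursors c1@1 c2@3 c4@7 c3@10, authorship 1122..44.33
After op 8 (insert('v')): buffer="kvvkvvrckvvzkvv" (len 15), cursors c1@2 c2@5 c4@10 c3@14, authorship 111222..444.333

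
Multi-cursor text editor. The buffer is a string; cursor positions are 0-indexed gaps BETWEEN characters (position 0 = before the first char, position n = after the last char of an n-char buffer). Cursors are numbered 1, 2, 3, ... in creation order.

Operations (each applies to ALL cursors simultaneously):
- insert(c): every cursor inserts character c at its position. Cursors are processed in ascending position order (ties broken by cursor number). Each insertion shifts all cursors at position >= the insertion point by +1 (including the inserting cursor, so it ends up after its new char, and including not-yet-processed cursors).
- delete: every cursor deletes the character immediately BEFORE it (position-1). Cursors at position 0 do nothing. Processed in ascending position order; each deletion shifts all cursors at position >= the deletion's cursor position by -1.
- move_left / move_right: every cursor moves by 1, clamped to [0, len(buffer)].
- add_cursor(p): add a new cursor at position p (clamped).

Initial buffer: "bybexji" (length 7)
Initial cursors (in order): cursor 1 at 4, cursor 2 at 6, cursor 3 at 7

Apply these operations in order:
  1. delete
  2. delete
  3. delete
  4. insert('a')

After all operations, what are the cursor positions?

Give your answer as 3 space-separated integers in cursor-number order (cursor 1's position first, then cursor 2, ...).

After op 1 (delete): buffer="bybx" (len 4), cursors c1@3 c2@4 c3@4, authorship ....
After op 2 (delete): buffer="b" (len 1), cursors c1@1 c2@1 c3@1, authorship .
After op 3 (delete): buffer="" (len 0), cursors c1@0 c2@0 c3@0, authorship 
After op 4 (insert('a')): buffer="aaa" (len 3), cursors c1@3 c2@3 c3@3, authorship 123

Answer: 3 3 3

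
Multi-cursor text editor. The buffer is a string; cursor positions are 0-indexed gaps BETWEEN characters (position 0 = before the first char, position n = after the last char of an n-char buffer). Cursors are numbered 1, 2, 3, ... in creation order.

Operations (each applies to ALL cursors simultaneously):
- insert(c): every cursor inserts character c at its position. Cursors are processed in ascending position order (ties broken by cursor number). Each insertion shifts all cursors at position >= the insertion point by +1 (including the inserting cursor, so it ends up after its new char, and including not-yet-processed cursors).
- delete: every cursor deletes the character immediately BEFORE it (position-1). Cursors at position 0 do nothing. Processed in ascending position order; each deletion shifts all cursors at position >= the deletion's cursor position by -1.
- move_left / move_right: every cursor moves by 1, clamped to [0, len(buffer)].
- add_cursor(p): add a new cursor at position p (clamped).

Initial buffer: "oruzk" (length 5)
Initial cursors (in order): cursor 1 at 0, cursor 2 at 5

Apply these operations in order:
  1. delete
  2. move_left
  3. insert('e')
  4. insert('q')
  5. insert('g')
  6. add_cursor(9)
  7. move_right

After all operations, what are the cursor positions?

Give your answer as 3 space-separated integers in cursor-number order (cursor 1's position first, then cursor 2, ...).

After op 1 (delete): buffer="oruz" (len 4), cursors c1@0 c2@4, authorship ....
After op 2 (move_left): buffer="oruz" (len 4), cursors c1@0 c2@3, authorship ....
After op 3 (insert('e')): buffer="eoruez" (len 6), cursors c1@1 c2@5, authorship 1...2.
After op 4 (insert('q')): buffer="eqorueqz" (len 8), cursors c1@2 c2@7, authorship 11...22.
After op 5 (insert('g')): buffer="eqgorueqgz" (len 10), cursors c1@3 c2@9, authorship 111...222.
After op 6 (add_cursor(9)): buffer="eqgorueqgz" (len 10), cursors c1@3 c2@9 c3@9, authorship 111...222.
After op 7 (move_right): buffer="eqgorueqgz" (len 10), cursors c1@4 c2@10 c3@10, authorship 111...222.

Answer: 4 10 10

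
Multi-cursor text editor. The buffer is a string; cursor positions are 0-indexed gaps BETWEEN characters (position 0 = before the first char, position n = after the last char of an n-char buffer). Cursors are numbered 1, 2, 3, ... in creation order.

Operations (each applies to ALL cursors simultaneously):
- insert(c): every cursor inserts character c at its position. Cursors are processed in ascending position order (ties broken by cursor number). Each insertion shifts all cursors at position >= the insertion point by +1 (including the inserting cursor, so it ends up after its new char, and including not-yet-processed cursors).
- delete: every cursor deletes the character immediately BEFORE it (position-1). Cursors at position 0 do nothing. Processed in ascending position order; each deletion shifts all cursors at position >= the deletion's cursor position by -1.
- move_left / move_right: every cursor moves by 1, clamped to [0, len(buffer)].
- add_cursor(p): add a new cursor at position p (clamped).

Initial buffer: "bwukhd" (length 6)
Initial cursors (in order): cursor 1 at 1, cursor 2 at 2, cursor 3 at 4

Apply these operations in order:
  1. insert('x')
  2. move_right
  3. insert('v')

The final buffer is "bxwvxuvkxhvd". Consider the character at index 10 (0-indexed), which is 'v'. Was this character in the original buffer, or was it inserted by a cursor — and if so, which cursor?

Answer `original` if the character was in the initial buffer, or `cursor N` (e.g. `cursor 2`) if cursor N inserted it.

After op 1 (insert('x')): buffer="bxwxukxhd" (len 9), cursors c1@2 c2@4 c3@7, authorship .1.2..3..
After op 2 (move_right): buffer="bxwxukxhd" (len 9), cursors c1@3 c2@5 c3@8, authorship .1.2..3..
After op 3 (insert('v')): buffer="bxwvxuvkxhvd" (len 12), cursors c1@4 c2@7 c3@11, authorship .1.12.2.3.3.
Authorship (.=original, N=cursor N): . 1 . 1 2 . 2 . 3 . 3 .
Index 10: author = 3

Answer: cursor 3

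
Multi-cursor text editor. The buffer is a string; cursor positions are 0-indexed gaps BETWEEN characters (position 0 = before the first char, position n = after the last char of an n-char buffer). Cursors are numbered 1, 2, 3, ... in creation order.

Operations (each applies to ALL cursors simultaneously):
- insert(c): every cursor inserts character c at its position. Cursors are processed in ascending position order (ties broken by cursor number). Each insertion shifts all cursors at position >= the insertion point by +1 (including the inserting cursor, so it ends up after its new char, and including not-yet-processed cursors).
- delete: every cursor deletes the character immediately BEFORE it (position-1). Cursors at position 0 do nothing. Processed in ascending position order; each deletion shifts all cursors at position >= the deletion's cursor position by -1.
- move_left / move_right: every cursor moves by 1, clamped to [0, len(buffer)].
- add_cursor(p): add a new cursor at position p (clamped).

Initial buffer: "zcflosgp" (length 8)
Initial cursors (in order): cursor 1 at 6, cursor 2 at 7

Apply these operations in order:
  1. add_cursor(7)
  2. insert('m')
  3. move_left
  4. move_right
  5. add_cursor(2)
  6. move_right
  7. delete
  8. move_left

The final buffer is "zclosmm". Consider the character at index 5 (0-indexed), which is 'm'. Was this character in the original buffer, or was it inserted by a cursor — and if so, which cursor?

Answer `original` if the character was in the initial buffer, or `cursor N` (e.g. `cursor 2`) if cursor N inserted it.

Answer: cursor 1

Derivation:
After op 1 (add_cursor(7)): buffer="zcflosgp" (len 8), cursors c1@6 c2@7 c3@7, authorship ........
After op 2 (insert('m')): buffer="zcflosmgmmp" (len 11), cursors c1@7 c2@10 c3@10, authorship ......1.23.
After op 3 (move_left): buffer="zcflosmgmmp" (len 11), cursors c1@6 c2@9 c3@9, authorship ......1.23.
After op 4 (move_right): buffer="zcflosmgmmp" (len 11), cursors c1@7 c2@10 c3@10, authorship ......1.23.
After op 5 (add_cursor(2)): buffer="zcflosmgmmp" (len 11), cursors c4@2 c1@7 c2@10 c3@10, authorship ......1.23.
After op 6 (move_right): buffer="zcflosmgmmp" (len 11), cursors c4@3 c1@8 c2@11 c3@11, authorship ......1.23.
After op 7 (delete): buffer="zclosmm" (len 7), cursors c4@2 c1@6 c2@7 c3@7, authorship .....12
After op 8 (move_left): buffer="zclosmm" (len 7), cursors c4@1 c1@5 c2@6 c3@6, authorship .....12
Authorship (.=original, N=cursor N): . . . . . 1 2
Index 5: author = 1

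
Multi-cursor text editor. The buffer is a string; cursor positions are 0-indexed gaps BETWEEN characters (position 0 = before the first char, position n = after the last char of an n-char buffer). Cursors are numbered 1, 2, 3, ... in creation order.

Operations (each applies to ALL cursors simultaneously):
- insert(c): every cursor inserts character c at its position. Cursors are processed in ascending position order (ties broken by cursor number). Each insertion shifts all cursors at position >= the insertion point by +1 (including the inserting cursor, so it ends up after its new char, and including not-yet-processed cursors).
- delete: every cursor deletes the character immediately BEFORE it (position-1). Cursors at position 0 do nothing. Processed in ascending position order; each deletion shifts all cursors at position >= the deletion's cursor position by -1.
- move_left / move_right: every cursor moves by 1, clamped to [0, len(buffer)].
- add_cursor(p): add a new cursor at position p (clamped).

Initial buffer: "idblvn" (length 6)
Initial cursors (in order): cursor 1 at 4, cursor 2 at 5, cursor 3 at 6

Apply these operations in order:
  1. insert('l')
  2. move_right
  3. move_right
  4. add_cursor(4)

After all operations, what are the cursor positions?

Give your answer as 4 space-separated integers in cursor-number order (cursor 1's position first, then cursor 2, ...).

After op 1 (insert('l')): buffer="idbllvlnl" (len 9), cursors c1@5 c2@7 c3@9, authorship ....1.2.3
After op 2 (move_right): buffer="idbllvlnl" (len 9), cursors c1@6 c2@8 c3@9, authorship ....1.2.3
After op 3 (move_right): buffer="idbllvlnl" (len 9), cursors c1@7 c2@9 c3@9, authorship ....1.2.3
After op 4 (add_cursor(4)): buffer="idbllvlnl" (len 9), cursors c4@4 c1@7 c2@9 c3@9, authorship ....1.2.3

Answer: 7 9 9 4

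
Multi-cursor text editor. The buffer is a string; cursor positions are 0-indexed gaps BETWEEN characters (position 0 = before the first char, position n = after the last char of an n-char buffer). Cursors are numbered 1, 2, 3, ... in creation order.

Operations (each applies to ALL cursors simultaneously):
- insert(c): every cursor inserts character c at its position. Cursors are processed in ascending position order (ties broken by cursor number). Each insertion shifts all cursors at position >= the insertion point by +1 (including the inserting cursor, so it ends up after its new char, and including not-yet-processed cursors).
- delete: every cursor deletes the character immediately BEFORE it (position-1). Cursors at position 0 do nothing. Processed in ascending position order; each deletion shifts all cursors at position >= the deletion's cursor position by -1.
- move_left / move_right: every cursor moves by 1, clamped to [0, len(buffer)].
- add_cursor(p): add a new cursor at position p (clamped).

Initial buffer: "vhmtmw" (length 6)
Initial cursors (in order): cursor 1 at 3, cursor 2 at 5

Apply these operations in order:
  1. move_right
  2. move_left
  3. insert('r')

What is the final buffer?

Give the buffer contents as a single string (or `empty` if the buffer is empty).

After op 1 (move_right): buffer="vhmtmw" (len 6), cursors c1@4 c2@6, authorship ......
After op 2 (move_left): buffer="vhmtmw" (len 6), cursors c1@3 c2@5, authorship ......
After op 3 (insert('r')): buffer="vhmrtmrw" (len 8), cursors c1@4 c2@7, authorship ...1..2.

Answer: vhmrtmrw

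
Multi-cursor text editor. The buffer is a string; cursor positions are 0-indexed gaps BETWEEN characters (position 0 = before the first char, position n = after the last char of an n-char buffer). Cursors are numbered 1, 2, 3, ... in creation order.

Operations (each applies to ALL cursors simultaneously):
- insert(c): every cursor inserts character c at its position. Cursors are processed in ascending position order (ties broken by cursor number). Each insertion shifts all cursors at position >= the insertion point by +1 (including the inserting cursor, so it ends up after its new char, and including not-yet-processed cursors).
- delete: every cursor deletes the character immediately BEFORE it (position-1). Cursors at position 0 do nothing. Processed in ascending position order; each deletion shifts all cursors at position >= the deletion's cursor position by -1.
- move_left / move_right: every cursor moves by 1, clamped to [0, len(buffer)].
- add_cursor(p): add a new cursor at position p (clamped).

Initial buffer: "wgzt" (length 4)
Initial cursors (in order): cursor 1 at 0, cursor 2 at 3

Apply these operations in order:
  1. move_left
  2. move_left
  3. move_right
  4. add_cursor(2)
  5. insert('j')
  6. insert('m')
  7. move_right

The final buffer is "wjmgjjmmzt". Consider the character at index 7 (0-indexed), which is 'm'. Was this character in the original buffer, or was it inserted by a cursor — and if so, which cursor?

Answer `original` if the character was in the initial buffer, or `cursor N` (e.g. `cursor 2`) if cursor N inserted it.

After op 1 (move_left): buffer="wgzt" (len 4), cursors c1@0 c2@2, authorship ....
After op 2 (move_left): buffer="wgzt" (len 4), cursors c1@0 c2@1, authorship ....
After op 3 (move_right): buffer="wgzt" (len 4), cursors c1@1 c2@2, authorship ....
After op 4 (add_cursor(2)): buffer="wgzt" (len 4), cursors c1@1 c2@2 c3@2, authorship ....
After op 5 (insert('j')): buffer="wjgjjzt" (len 7), cursors c1@2 c2@5 c3@5, authorship .1.23..
After op 6 (insert('m')): buffer="wjmgjjmmzt" (len 10), cursors c1@3 c2@8 c3@8, authorship .11.2323..
After op 7 (move_right): buffer="wjmgjjmmzt" (len 10), cursors c1@4 c2@9 c3@9, authorship .11.2323..
Authorship (.=original, N=cursor N): . 1 1 . 2 3 2 3 . .
Index 7: author = 3

Answer: cursor 3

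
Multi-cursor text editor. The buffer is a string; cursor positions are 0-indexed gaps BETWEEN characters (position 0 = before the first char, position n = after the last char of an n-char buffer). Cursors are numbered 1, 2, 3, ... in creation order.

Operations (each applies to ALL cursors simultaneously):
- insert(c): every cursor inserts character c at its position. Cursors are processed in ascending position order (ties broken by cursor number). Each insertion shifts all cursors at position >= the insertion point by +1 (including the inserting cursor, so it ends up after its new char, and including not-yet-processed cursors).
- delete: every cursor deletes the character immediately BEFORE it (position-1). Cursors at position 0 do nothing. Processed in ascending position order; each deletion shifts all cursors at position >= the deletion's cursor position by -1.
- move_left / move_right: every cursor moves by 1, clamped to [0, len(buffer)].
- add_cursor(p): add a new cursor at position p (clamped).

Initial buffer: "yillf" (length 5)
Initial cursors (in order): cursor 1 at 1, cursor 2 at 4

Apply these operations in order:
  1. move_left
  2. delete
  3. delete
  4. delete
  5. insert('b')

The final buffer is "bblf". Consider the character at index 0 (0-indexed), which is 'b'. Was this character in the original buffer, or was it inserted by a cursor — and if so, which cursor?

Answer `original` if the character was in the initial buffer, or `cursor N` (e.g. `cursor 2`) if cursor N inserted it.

Answer: cursor 1

Derivation:
After op 1 (move_left): buffer="yillf" (len 5), cursors c1@0 c2@3, authorship .....
After op 2 (delete): buffer="yilf" (len 4), cursors c1@0 c2@2, authorship ....
After op 3 (delete): buffer="ylf" (len 3), cursors c1@0 c2@1, authorship ...
After op 4 (delete): buffer="lf" (len 2), cursors c1@0 c2@0, authorship ..
After op 5 (insert('b')): buffer="bblf" (len 4), cursors c1@2 c2@2, authorship 12..
Authorship (.=original, N=cursor N): 1 2 . .
Index 0: author = 1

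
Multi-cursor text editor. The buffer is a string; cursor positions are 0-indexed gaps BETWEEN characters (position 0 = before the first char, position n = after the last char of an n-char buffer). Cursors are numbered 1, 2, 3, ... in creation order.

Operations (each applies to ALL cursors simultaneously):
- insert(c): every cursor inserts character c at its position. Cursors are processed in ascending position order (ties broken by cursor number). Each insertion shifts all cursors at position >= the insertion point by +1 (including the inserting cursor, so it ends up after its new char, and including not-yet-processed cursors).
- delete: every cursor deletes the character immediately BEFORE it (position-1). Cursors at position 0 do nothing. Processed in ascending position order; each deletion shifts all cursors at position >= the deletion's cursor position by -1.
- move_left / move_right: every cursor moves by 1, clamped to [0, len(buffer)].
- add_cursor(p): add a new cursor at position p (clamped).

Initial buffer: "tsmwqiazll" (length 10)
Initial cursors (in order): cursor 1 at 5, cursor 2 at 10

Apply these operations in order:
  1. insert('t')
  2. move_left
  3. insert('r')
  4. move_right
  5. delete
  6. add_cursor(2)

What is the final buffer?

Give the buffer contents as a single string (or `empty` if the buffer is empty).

Answer: tsmwqriazllr

Derivation:
After op 1 (insert('t')): buffer="tsmwqtiazllt" (len 12), cursors c1@6 c2@12, authorship .....1.....2
After op 2 (move_left): buffer="tsmwqtiazllt" (len 12), cursors c1@5 c2@11, authorship .....1.....2
After op 3 (insert('r')): buffer="tsmwqrtiazllrt" (len 14), cursors c1@6 c2@13, authorship .....11.....22
After op 4 (move_right): buffer="tsmwqrtiazllrt" (len 14), cursors c1@7 c2@14, authorship .....11.....22
After op 5 (delete): buffer="tsmwqriazllr" (len 12), cursors c1@6 c2@12, authorship .....1.....2
After op 6 (add_cursor(2)): buffer="tsmwqriazllr" (len 12), cursors c3@2 c1@6 c2@12, authorship .....1.....2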